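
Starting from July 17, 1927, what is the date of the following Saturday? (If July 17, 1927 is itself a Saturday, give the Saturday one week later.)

Jul 17, 1927 is a Sunday.
From Sunday to the next Saturday is 6 days.
Jul 17, 1927 + 6 = Jul 23, 1927.

July 23, 1927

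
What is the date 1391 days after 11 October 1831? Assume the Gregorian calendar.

August 2, 1835

+366 (one year; includes Feb 29, 1832) → Oct 11, 1832 (1025 left).
+365 (one year) → Oct 11, 1833 (660 left).
+365 (one year) → Oct 11, 1834 (295 left).
Oct has 31 days: +21 → Nov 1, 1834 (274 left).
Nov has 30 days: +30 → Dec 1, 1834 (244 left).
Dec has 31 days: +31 → Jan 1, 1835 (213 left).
Jan has 31 days: +31 → Feb 1, 1835 (182 left).
Feb has 28 days: +28 → Mar 1, 1835 (154 left).
Mar has 31 days: +31 → Apr 1, 1835 (123 left).
Apr has 30 days: +30 → May 1, 1835 (93 left).
May has 31 days: +31 → Jun 1, 1835 (62 left).
Jun has 30 days: +30 → Jul 1, 1835 (32 left).
Jul has 31 days: +31 → Aug 1, 1835 (1 left).
+1 → Aug 2, 1835.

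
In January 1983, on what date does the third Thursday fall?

January 20, 1983

January 1, 1983 is a Saturday.
The first Thursday is therefore January 6 (5 days later).
The third Thursday is 6 + 2×7 = January 20.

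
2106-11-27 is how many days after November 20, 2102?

1468

Nov 20, 2102 → Nov 20, 2103: 365 days.
Nov 20, 2103 → Nov 20, 2104: 366 days (Feb 29, 2104 is in that span).
Nov 20, 2104 → Nov 20, 2105: 365 days.
Nov 20, 2105 → Dec 20, 2105: 30 days (November has 30).
Dec 20, 2105 → Jan 20, 2106: 31 days (December has 31).
Jan 20, 2106 → Feb 20, 2106: 31 days (January has 31).
Feb 20, 2106 → Mar 20, 2106: 28 days (February has 28).
Mar 20, 2106 → Apr 20, 2106: 31 days (March has 31).
Apr 20, 2106 → May 20, 2106: 30 days (April has 30).
May 20, 2106 → Jun 20, 2106: 31 days (May has 31).
Jun 20, 2106 → Jul 20, 2106: 30 days (June has 30).
Jul 20, 2106 → Aug 20, 2106: 31 days (July has 31).
Aug 20, 2106 → Sep 20, 2106: 31 days (August has 31).
Sep 20, 2106 → Oct 20, 2106: 30 days (September has 30).
Oct 20, 2106 → Nov 20, 2106: 31 days (October has 31).
Nov 20, 2106 → Nov 27, 2106: 7 days.
Total: 1468 days.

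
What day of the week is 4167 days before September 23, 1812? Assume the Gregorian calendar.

First find the weekday of Sep 23, 1812. Doomsday rule: the anchor day for the 1800s is Friday. For year 12: 12÷12 = 1 r 0, and 0÷4 = 0, so 1+0+0 = 1.
Friday + 1 ≡ Saturday — that's 1812's doomsday.
In September the doomsday date is Sep 5.
Sep 23 is 18 days after Sep 5; 18 mod 7 = 4, so Saturday + 4 = Wednesday.
4167 mod 7 = 2, so 4167 days before a Wednesday is Wednesday − 2 = Monday.

Monday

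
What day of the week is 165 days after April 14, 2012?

Apr 14, 2012 is a Saturday.
165 mod 7 = 4, so 165 days after a Saturday is Saturday + 4 = Wednesday.

Wednesday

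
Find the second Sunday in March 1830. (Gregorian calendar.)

March 14, 1830

March 1, 1830 is a Monday.
The first Sunday is therefore March 7 (6 days later).
The second Sunday is 7 + 1×7 = March 14.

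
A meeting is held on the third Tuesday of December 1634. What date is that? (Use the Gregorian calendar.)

December 19, 1634

December 1, 1634 is a Friday.
The first Tuesday is therefore December 5 (4 days later).
The third Tuesday is 5 + 2×7 = December 19.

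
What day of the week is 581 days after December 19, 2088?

First find the weekday of Dec 19, 2088. Doomsday rule: the anchor day for the 2000s is Tuesday. For year 88: 88÷12 = 7 r 4, and 4÷4 = 1, so 7+4+1 = 12.
Tuesday + 12 ≡ Sunday — that's 2088's doomsday.
In December the doomsday date is Dec 12.
Dec 19 is 7 days after Dec 12; 7 mod 7 = 0, so Sunday + 0 = Sunday.
581 mod 7 = 0, so 581 days after a Sunday is Sunday + 0 = Sunday.

Sunday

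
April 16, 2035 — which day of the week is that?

Doomsday rule: the anchor day for the 2000s is Tuesday. For year 35: 35÷12 = 2 r 11, and 11÷4 = 2, so 2+11+2 = 15.
Tuesday + 15 ≡ Wednesday — that's 2035's doomsday.
In April the doomsday date is Apr 4.
Apr 16 is 12 days after Apr 4; 12 mod 7 = 5, so Wednesday + 5 = Monday.

Monday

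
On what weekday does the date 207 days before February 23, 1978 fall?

Feb 23, 1978 is a Thursday.
207 mod 7 = 4, so 207 days before a Thursday is Thursday − 4 = Sunday.

Sunday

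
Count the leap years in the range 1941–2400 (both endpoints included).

Multiples of 4 in [1941,2400]: 115.
Of those, multiples of 100: 5 (not leap unless ÷400).
Multiples of 400: 2.
Leap years = 115 − 5 + 2 = 112.

112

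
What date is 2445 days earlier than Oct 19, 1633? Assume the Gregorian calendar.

−365 (one year) → Oct 19, 1632 (2080 left).
−366 (one year; includes Feb 29, 1632) → Oct 19, 1631 (1714 left).
−365 (one year) → Oct 19, 1630 (1349 left).
−365 (one year) → Oct 19, 1629 (984 left).
−365 (one year) → Oct 19, 1628 (619 left).
−366 (one year; includes Feb 29, 1628) → Oct 19, 1627 (253 left).
−19 → Sep 30, 1627 (end of Sep, 30 days; 234 left).
−30 → Aug 31, 1627 (end of Aug, 31 days; 204 left).
−31 → Jul 31, 1627 (end of Jul, 31 days; 173 left).
−31 → Jun 30, 1627 (end of Jun, 30 days; 142 left).
−30 → May 31, 1627 (end of May, 31 days; 112 left).
−31 → Apr 30, 1627 (end of Apr, 30 days; 81 left).
−30 → Mar 31, 1627 (end of Mar, 31 days; 51 left).
−31 → Feb 28, 1627 (end of Feb, 28 days; 20 left).
−20 → Feb 8, 1627.

February 8, 1627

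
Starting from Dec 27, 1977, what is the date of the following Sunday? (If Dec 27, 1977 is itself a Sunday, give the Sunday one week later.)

January 1, 1978

Dec 27, 1977 is a Tuesday.
From Tuesday to the next Sunday is 5 days.
Dec 27, 1977 + 5 = Jan 1, 1978.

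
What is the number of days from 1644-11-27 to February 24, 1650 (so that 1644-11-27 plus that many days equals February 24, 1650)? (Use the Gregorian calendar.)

1915

Nov 27, 1644 → Nov 27, 1645: 365 days.
Nov 27, 1645 → Nov 27, 1646: 365 days.
Nov 27, 1646 → Nov 27, 1647: 365 days.
Nov 27, 1647 → Nov 27, 1648: 366 days (Feb 29, 1648 is in that span).
Nov 27, 1648 → Nov 27, 1649: 365 days.
Nov 27, 1649 → Dec 27, 1649: 30 days (November has 30).
Dec 27, 1649 → Jan 27, 1650: 31 days (December has 31).
Jan 27, 1650 → Feb 24, 1650: 28 days.
Total: 1915 days.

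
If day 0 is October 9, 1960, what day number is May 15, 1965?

1679

Oct 9, 1960 → Oct 9, 1961: 365 days.
Oct 9, 1961 → Oct 9, 1962: 365 days.
Oct 9, 1962 → Oct 9, 1963: 365 days.
Oct 9, 1963 → Oct 9, 1964: 366 days (Feb 29, 1964 is in that span).
Oct 9, 1964 → Nov 9, 1964: 31 days (October has 31).
Nov 9, 1964 → Dec 9, 1964: 30 days (November has 30).
Dec 9, 1964 → Jan 9, 1965: 31 days (December has 31).
Jan 9, 1965 → Feb 9, 1965: 31 days (January has 31).
Feb 9, 1965 → Mar 9, 1965: 28 days (February has 28).
Mar 9, 1965 → Apr 9, 1965: 31 days (March has 31).
Apr 9, 1965 → May 9, 1965: 30 days (April has 30).
May 9, 1965 → May 15, 1965: 6 days.
Total: 1679 days.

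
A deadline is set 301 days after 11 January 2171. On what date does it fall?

November 8, 2171

Jan has 31 days: +21 → Feb 1, 2171 (280 left).
Feb has 28 days: +28 → Mar 1, 2171 (252 left).
Mar has 31 days: +31 → Apr 1, 2171 (221 left).
Apr has 30 days: +30 → May 1, 2171 (191 left).
May has 31 days: +31 → Jun 1, 2171 (160 left).
Jun has 30 days: +30 → Jul 1, 2171 (130 left).
Jul has 31 days: +31 → Aug 1, 2171 (99 left).
Aug has 31 days: +31 → Sep 1, 2171 (68 left).
Sep has 30 days: +30 → Oct 1, 2171 (38 left).
Oct has 31 days: +31 → Nov 1, 2171 (7 left).
+7 → Nov 8, 2171.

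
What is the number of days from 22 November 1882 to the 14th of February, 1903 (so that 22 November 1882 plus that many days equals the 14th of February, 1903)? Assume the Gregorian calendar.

Nov 22, 1882 → Nov 22, 1883: 365 days.
Nov 22, 1883 → Nov 22, 1884: 366 days (Feb 29, 1884 is in that span).
Nov 22, 1884 → Nov 22, 1885: 365 days.
Nov 22, 1885 → Nov 22, 1886: 365 days.
Nov 22, 1886 → Nov 22, 1887: 365 days.
Nov 22, 1887 → Nov 22, 1888: 366 days (Feb 29, 1888 is in that span).
Nov 22, 1888 → Nov 22, 1889: 365 days.
Nov 22, 1889 → Nov 22, 1890: 365 days.
Nov 22, 1890 → Nov 22, 1891: 365 days.
Nov 22, 1891 → Nov 22, 1892: 366 days (Feb 29, 1892 is in that span).
Nov 22, 1892 → Nov 22, 1893: 365 days.
Nov 22, 1893 → Nov 22, 1894: 365 days.
Nov 22, 1894 → Nov 22, 1895: 365 days.
Nov 22, 1895 → Nov 22, 1896: 366 days (Feb 29, 1896 is in that span).
Nov 22, 1896 → Nov 22, 1897: 365 days.
Nov 22, 1897 → Nov 22, 1898: 365 days.
Nov 22, 1898 → Nov 22, 1899: 365 days.
Nov 22, 1899 → Nov 22, 1900: 365 days.
Nov 22, 1900 → Nov 22, 1901: 365 days.
Nov 22, 1901 → Nov 22, 1902: 365 days.
Nov 22, 1902 → Dec 22, 1902: 30 days (November has 30).
Dec 22, 1902 → Jan 22, 1903: 31 days (December has 31).
Jan 22, 1903 → Feb 14, 1903: 23 days.
Total: 7388 days.

7388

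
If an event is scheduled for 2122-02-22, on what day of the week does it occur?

January 1, 2122 is a Thursday.
Jan 1, 2122 → Feb 1, 2122: 31 days (January has 31).
Feb 1, 2122 → Feb 22, 2122: 21 days.
Total: 52 days.
52 mod 7 = 3, so Thursday + 3 = Sunday.

Sunday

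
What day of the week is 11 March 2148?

Doomsday rule: the anchor day for the 2100s is Sunday. For year 48: 48÷12 = 4 r 0, and 0÷4 = 0, so 4+0+0 = 4.
Sunday + 4 ≡ Thursday — that's 2148's doomsday.
In March the doomsday date is Mar 14.
Mar 11 is 3 days before Mar 14; 3 mod 7 = 3, so Thursday − 3 = Monday.

Monday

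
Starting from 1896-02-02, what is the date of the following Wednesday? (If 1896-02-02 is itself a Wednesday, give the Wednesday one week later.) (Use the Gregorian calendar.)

Feb 2, 1896 is a Sunday.
From Sunday to the next Wednesday is 3 days.
Feb 2, 1896 + 3 = Feb 5, 1896.

February 5, 1896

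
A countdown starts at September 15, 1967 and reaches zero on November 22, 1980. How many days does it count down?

Sep 15, 1967 → Sep 15, 1968: 366 days (Feb 29, 1968 is in that span).
Sep 15, 1968 → Sep 15, 1969: 365 days.
Sep 15, 1969 → Sep 15, 1970: 365 days.
Sep 15, 1970 → Sep 15, 1971: 365 days.
Sep 15, 1971 → Sep 15, 1972: 366 days (Feb 29, 1972 is in that span).
Sep 15, 1972 → Sep 15, 1973: 365 days.
Sep 15, 1973 → Sep 15, 1974: 365 days.
Sep 15, 1974 → Sep 15, 1975: 365 days.
Sep 15, 1975 → Sep 15, 1976: 366 days (Feb 29, 1976 is in that span).
Sep 15, 1976 → Sep 15, 1977: 365 days.
Sep 15, 1977 → Sep 15, 1978: 365 days.
Sep 15, 1978 → Sep 15, 1979: 365 days.
Sep 15, 1979 → Sep 15, 1980: 366 days (Feb 29, 1980 is in that span).
Sep 15, 1980 → Oct 15, 1980: 30 days (September has 30).
Oct 15, 1980 → Nov 15, 1980: 31 days (October has 31).
Nov 15, 1980 → Nov 22, 1980: 7 days.
Total: 4817 days.

4817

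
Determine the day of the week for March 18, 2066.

Thursday

January 1, 2066 is a Friday.
Jan 1, 2066 → Feb 1, 2066: 31 days (January has 31).
Feb 1, 2066 → Mar 1, 2066: 28 days (February has 28).
Mar 1, 2066 → Mar 18, 2066: 17 days.
Total: 76 days.
76 mod 7 = 6, so Friday + 6 = Thursday.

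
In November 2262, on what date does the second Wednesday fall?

November 1, 2262 is a Saturday.
The first Wednesday is therefore November 5 (4 days later).
The second Wednesday is 5 + 1×7 = November 12.

November 12, 2262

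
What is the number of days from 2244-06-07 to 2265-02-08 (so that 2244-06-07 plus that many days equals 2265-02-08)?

7551

Jun 7, 2244 → Jun 7, 2245: 365 days.
Jun 7, 2245 → Jun 7, 2246: 365 days.
Jun 7, 2246 → Jun 7, 2247: 365 days.
Jun 7, 2247 → Jun 7, 2248: 366 days (Feb 29, 2248 is in that span).
Jun 7, 2248 → Jun 7, 2249: 365 days.
Jun 7, 2249 → Jun 7, 2250: 365 days.
Jun 7, 2250 → Jun 7, 2251: 365 days.
Jun 7, 2251 → Jun 7, 2252: 366 days (Feb 29, 2252 is in that span).
Jun 7, 2252 → Jun 7, 2253: 365 days.
Jun 7, 2253 → Jun 7, 2254: 365 days.
Jun 7, 2254 → Jun 7, 2255: 365 days.
Jun 7, 2255 → Jun 7, 2256: 366 days (Feb 29, 2256 is in that span).
Jun 7, 2256 → Jun 7, 2257: 365 days.
Jun 7, 2257 → Jun 7, 2258: 365 days.
Jun 7, 2258 → Jun 7, 2259: 365 days.
Jun 7, 2259 → Jun 7, 2260: 366 days (Feb 29, 2260 is in that span).
Jun 7, 2260 → Jun 7, 2261: 365 days.
Jun 7, 2261 → Jun 7, 2262: 365 days.
Jun 7, 2262 → Jun 7, 2263: 365 days.
Jun 7, 2263 → Jun 7, 2264: 366 days (Feb 29, 2264 is in that span).
Jun 7, 2264 → Jul 7, 2264: 30 days (June has 30).
Jul 7, 2264 → Aug 7, 2264: 31 days (July has 31).
Aug 7, 2264 → Sep 7, 2264: 31 days (August has 31).
Sep 7, 2264 → Oct 7, 2264: 30 days (September has 30).
Oct 7, 2264 → Nov 7, 2264: 31 days (October has 31).
Nov 7, 2264 → Dec 7, 2264: 30 days (November has 30).
Dec 7, 2264 → Jan 7, 2265: 31 days (December has 31).
Jan 7, 2265 → Feb 7, 2265: 31 days (January has 31).
Feb 7, 2265 → Feb 8, 2265: 1 days.
Total: 7551 days.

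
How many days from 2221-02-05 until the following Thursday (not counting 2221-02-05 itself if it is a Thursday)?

3

Feb 5, 2221 is a Monday.
From Monday to the next Thursday is 3 days.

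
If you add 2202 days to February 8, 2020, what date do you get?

+366 (one year; includes Feb 29, 2020) → Feb 8, 2021 (1836 left).
+365 (one year) → Feb 8, 2022 (1471 left).
+365 (one year) → Feb 8, 2023 (1106 left).
+365 (one year) → Feb 8, 2024 (741 left).
+366 (one year; includes Feb 29, 2024) → Feb 8, 2025 (375 left).
Feb has 28 days: +21 → Mar 1, 2025 (354 left).
Mar has 31 days: +31 → Apr 1, 2025 (323 left).
Apr has 30 days: +30 → May 1, 2025 (293 left).
May has 31 days: +31 → Jun 1, 2025 (262 left).
Jun has 30 days: +30 → Jul 1, 2025 (232 left).
Jul has 31 days: +31 → Aug 1, 2025 (201 left).
Aug has 31 days: +31 → Sep 1, 2025 (170 left).
Sep has 30 days: +30 → Oct 1, 2025 (140 left).
Oct has 31 days: +31 → Nov 1, 2025 (109 left).
Nov has 30 days: +30 → Dec 1, 2025 (79 left).
Dec has 31 days: +31 → Jan 1, 2026 (48 left).
Jan has 31 days: +31 → Feb 1, 2026 (17 left).
+17 → Feb 18, 2026.

February 18, 2026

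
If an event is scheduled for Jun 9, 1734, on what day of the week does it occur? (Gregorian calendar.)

Doomsday rule: the anchor day for the 1700s is Sunday. For year 34: 34÷12 = 2 r 10, and 10÷4 = 2, so 2+10+2 = 14.
Sunday + 14 ≡ Sunday — that's 1734's doomsday.
In June the doomsday date is Jun 6.
Jun 9 is 3 days after Jun 6; 3 mod 7 = 3, so Sunday + 3 = Wednesday.

Wednesday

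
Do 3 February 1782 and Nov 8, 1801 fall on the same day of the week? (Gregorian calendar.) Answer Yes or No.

Yes

From Feb 3, 1782 to Nov 8, 1801 is 7217 days.
7217 mod 7 = 0, so they are the same weekday.
(Feb 3, 1782 is a Sunday; Nov 8, 1801 is a Sunday.)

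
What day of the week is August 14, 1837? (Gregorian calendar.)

Monday

Doomsday rule: the anchor day for the 1800s is Friday. For year 37: 37÷12 = 3 r 1, and 1÷4 = 0, so 3+1+0 = 4.
Friday + 4 ≡ Tuesday — that's 1837's doomsday.
In August the doomsday date is Aug 8.
Aug 14 is 6 days after Aug 8; 6 mod 7 = 6, so Tuesday + 6 = Monday.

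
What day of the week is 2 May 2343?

Sunday

Doomsday rule: the anchor day for the 2300s is Wednesday. For year 43: 43÷12 = 3 r 7, and 7÷4 = 1, so 3+7+1 = 11.
Wednesday + 11 ≡ Sunday — that's 2343's doomsday.
In May the doomsday date is May 9.
May 2 is 7 days before May 9; 7 mod 7 = 0, so Sunday − 0 = Sunday.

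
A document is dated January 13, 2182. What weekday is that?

Sunday

Doomsday rule: the anchor day for the 2100s is Sunday. For year 82: 82÷12 = 6 r 10, and 10÷4 = 2, so 6+10+2 = 18.
Sunday + 18 ≡ Thursday — that's 2182's doomsday.
In January the doomsday date is Jan 3 (2182 is not a leap year).
Jan 13 is 10 days after Jan 3; 10 mod 7 = 3, so Thursday + 3 = Sunday.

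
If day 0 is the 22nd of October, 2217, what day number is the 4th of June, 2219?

590

Oct 22, 2217 → Oct 22, 2218: 365 days.
Oct 22, 2218 → Nov 22, 2218: 31 days (October has 31).
Nov 22, 2218 → Dec 22, 2218: 30 days (November has 30).
Dec 22, 2218 → Jan 22, 2219: 31 days (December has 31).
Jan 22, 2219 → Feb 22, 2219: 31 days (January has 31).
Feb 22, 2219 → Mar 22, 2219: 28 days (February has 28).
Mar 22, 2219 → Apr 22, 2219: 31 days (March has 31).
Apr 22, 2219 → May 22, 2219: 30 days (April has 30).
May 22, 2219 → Jun 4, 2219: 13 days.
Total: 590 days.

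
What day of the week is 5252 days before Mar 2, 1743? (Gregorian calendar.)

First find the weekday of Mar 2, 1743. Doomsday rule: the anchor day for the 1700s is Sunday. For year 43: 43÷12 = 3 r 7, and 7÷4 = 1, so 3+7+1 = 11.
Sunday + 11 ≡ Thursday — that's 1743's doomsday.
In March the doomsday date is Mar 14.
Mar 2 is 12 days before Mar 14; 12 mod 7 = 5, so Thursday − 5 = Saturday.
5252 mod 7 = 2, so 5252 days before a Saturday is Saturday − 2 = Thursday.

Thursday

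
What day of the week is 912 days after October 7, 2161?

First find the weekday of Oct 7, 2161. Doomsday rule: the anchor day for the 2100s is Sunday. For year 61: 61÷12 = 5 r 1, and 1÷4 = 0, so 5+1+0 = 6.
Sunday + 6 ≡ Saturday — that's 2161's doomsday.
In October the doomsday date is Oct 10.
Oct 7 is 3 days before Oct 10; 3 mod 7 = 3, so Saturday − 3 = Wednesday.
912 mod 7 = 2, so 912 days after a Wednesday is Wednesday + 2 = Friday.

Friday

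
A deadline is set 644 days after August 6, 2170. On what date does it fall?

May 11, 2172

+365 (one year) → Aug 6, 2171 (279 left).
Aug has 31 days: +26 → Sep 1, 2171 (253 left).
Sep has 30 days: +30 → Oct 1, 2171 (223 left).
Oct has 31 days: +31 → Nov 1, 2171 (192 left).
Nov has 30 days: +30 → Dec 1, 2171 (162 left).
Dec has 31 days: +31 → Jan 1, 2172 (131 left).
Jan has 31 days: +31 → Feb 1, 2172 (100 left).
Feb has 29 days: +29 → Mar 1, 2172 (71 left).
Mar has 31 days: +31 → Apr 1, 2172 (40 left).
Apr has 30 days: +30 → May 1, 2172 (10 left).
+10 → May 11, 2172.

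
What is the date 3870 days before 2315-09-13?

February 7, 2305

−365 (one year) → Sep 13, 2314 (3505 left).
−365 (one year) → Sep 13, 2313 (3140 left).
−365 (one year) → Sep 13, 2312 (2775 left).
−366 (one year; includes Feb 29, 2312) → Sep 13, 2311 (2409 left).
−365 (one year) → Sep 13, 2310 (2044 left).
−365 (one year) → Sep 13, 2309 (1679 left).
−365 (one year) → Sep 13, 2308 (1314 left).
−366 (one year; includes Feb 29, 2308) → Sep 13, 2307 (948 left).
−365 (one year) → Sep 13, 2306 (583 left).
−365 (one year) → Sep 13, 2305 (218 left).
−13 → Aug 31, 2305 (end of Aug, 31 days; 205 left).
−31 → Jul 31, 2305 (end of Jul, 31 days; 174 left).
−31 → Jun 30, 2305 (end of Jun, 30 days; 143 left).
−30 → May 31, 2305 (end of May, 31 days; 113 left).
−31 → Apr 30, 2305 (end of Apr, 30 days; 82 left).
−30 → Mar 31, 2305 (end of Mar, 31 days; 52 left).
−31 → Feb 28, 2305 (end of Feb, 28 days; 21 left).
−21 → Feb 7, 2305.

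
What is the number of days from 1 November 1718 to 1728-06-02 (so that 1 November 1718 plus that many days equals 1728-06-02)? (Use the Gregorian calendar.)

3501

Nov 1, 1718 → Nov 1, 1719: 365 days.
Nov 1, 1719 → Nov 1, 1720: 366 days (Feb 29, 1720 is in that span).
Nov 1, 1720 → Nov 1, 1721: 365 days.
Nov 1, 1721 → Nov 1, 1722: 365 days.
Nov 1, 1722 → Nov 1, 1723: 365 days.
Nov 1, 1723 → Nov 1, 1724: 366 days (Feb 29, 1724 is in that span).
Nov 1, 1724 → Nov 1, 1725: 365 days.
Nov 1, 1725 → Nov 1, 1726: 365 days.
Nov 1, 1726 → Nov 1, 1727: 365 days.
Nov 1, 1727 → Dec 1, 1727: 30 days (November has 30).
Dec 1, 1727 → Jan 1, 1728: 31 days (December has 31).
Jan 1, 1728 → Feb 1, 1728: 31 days (January has 31).
Feb 1, 1728 → Mar 1, 1728: 29 days (February has 29).
Mar 1, 1728 → Apr 1, 1728: 31 days (March has 31).
Apr 1, 1728 → May 1, 1728: 30 days (April has 30).
May 1, 1728 → Jun 1, 1728: 31 days (May has 31).
Jun 1, 1728 → Jun 2, 1728: 1 days.
Total: 3501 days.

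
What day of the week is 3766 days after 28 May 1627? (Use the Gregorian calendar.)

First find the weekday of May 28, 1627. Doomsday rule: the anchor day for the 1600s is Tuesday. For year 27: 27÷12 = 2 r 3, and 3÷4 = 0, so 2+3+0 = 5.
Tuesday + 5 ≡ Sunday — that's 1627's doomsday.
In May the doomsday date is May 9.
May 28 is 19 days after May 9; 19 mod 7 = 5, so Sunday + 5 = Friday.
3766 mod 7 = 0, so 3766 days after a Friday is Friday + 0 = Friday.

Friday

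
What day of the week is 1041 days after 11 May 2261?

Thursday

First find the weekday of May 11, 2261. Doomsday rule: the anchor day for the 2200s is Friday. For year 61: 61÷12 = 5 r 1, and 1÷4 = 0, so 5+1+0 = 6.
Friday + 6 ≡ Thursday — that's 2261's doomsday.
In May the doomsday date is May 9.
May 11 is 2 days after May 9; 2 mod 7 = 2, so Thursday + 2 = Saturday.
1041 mod 7 = 5, so 1041 days after a Saturday is Saturday + 5 = Thursday.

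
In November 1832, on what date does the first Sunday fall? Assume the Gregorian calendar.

November 1, 1832 is a Thursday.
The first Sunday is therefore November 4 (3 days later).

November 4, 1832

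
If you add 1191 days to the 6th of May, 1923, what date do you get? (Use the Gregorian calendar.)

August 9, 1926

+366 (one year; includes Feb 29, 1924) → May 6, 1924 (825 left).
+365 (one year) → May 6, 1925 (460 left).
+365 (one year) → May 6, 1926 (95 left).
May has 31 days: +26 → Jun 1, 1926 (69 left).
Jun has 30 days: +30 → Jul 1, 1926 (39 left).
Jul has 31 days: +31 → Aug 1, 1926 (8 left).
+8 → Aug 9, 1926.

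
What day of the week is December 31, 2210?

Monday

Doomsday rule: the anchor day for the 2200s is Friday. For year 10: 10÷12 = 0 r 10, and 10÷4 = 2, so 0+10+2 = 12.
Friday + 12 ≡ Wednesday — that's 2210's doomsday.
In December the doomsday date is Dec 12.
Dec 31 is 19 days after Dec 12; 19 mod 7 = 5, so Wednesday + 5 = Monday.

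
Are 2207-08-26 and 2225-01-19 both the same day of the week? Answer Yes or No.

Yes

From Aug 26, 2207 to Jan 19, 2225 is 6356 days.
6356 mod 7 = 0, so they are the same weekday.
(Aug 26, 2207 is a Wednesday; Jan 19, 2225 is a Wednesday.)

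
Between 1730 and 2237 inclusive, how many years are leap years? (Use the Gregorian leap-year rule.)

123

Multiples of 4 in [1730,2237]: 127.
Of those, multiples of 100: 5 (not leap unless ÷400).
Multiples of 400: 1.
Leap years = 127 − 5 + 1 = 123.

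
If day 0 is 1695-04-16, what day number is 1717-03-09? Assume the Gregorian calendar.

Apr 16, 1695 → Apr 16, 1696: 366 days (Feb 29, 1696 is in that span).
Apr 16, 1696 → Apr 16, 1697: 365 days.
Apr 16, 1697 → Apr 16, 1698: 365 days.
Apr 16, 1698 → Apr 16, 1699: 365 days.
Apr 16, 1699 → Apr 16, 1700: 365 days.
Apr 16, 1700 → Apr 16, 1701: 365 days.
Apr 16, 1701 → Apr 16, 1702: 365 days.
Apr 16, 1702 → Apr 16, 1703: 365 days.
Apr 16, 1703 → Apr 16, 1704: 366 days (Feb 29, 1704 is in that span).
Apr 16, 1704 → Apr 16, 1705: 365 days.
Apr 16, 1705 → Apr 16, 1706: 365 days.
Apr 16, 1706 → Apr 16, 1707: 365 days.
Apr 16, 1707 → Apr 16, 1708: 366 days (Feb 29, 1708 is in that span).
Apr 16, 1708 → Apr 16, 1709: 365 days.
Apr 16, 1709 → Apr 16, 1710: 365 days.
Apr 16, 1710 → Apr 16, 1711: 365 days.
Apr 16, 1711 → Apr 16, 1712: 366 days (Feb 29, 1712 is in that span).
Apr 16, 1712 → Apr 16, 1713: 365 days.
Apr 16, 1713 → Apr 16, 1714: 365 days.
Apr 16, 1714 → Apr 16, 1715: 365 days.
Apr 16, 1715 → Apr 16, 1716: 366 days (Feb 29, 1716 is in that span).
Apr 16, 1716 → May 16, 1716: 30 days (April has 30).
May 16, 1716 → Jun 16, 1716: 31 days (May has 31).
Jun 16, 1716 → Jul 16, 1716: 30 days (June has 30).
Jul 16, 1716 → Aug 16, 1716: 31 days (July has 31).
Aug 16, 1716 → Sep 16, 1716: 31 days (August has 31).
Sep 16, 1716 → Oct 16, 1716: 30 days (September has 30).
Oct 16, 1716 → Nov 16, 1716: 31 days (October has 31).
Nov 16, 1716 → Dec 16, 1716: 30 days (November has 30).
Dec 16, 1716 → Jan 16, 1717: 31 days (December has 31).
Jan 16, 1717 → Feb 16, 1717: 31 days (January has 31).
Feb 16, 1717 → Mar 9, 1717: 21 days.
Total: 7997 days.

7997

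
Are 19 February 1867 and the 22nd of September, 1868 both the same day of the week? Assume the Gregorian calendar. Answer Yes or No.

From Feb 19, 1867 to Sep 22, 1868 is 581 days.
581 mod 7 = 0, so they are the same weekday.
(Feb 19, 1867 is a Tuesday; Sep 22, 1868 is a Tuesday.)

Yes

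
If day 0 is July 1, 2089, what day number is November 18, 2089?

140

Jul 1, 2089 → Aug 1, 2089: 31 days (July has 31).
Aug 1, 2089 → Sep 1, 2089: 31 days (August has 31).
Sep 1, 2089 → Oct 1, 2089: 30 days (September has 30).
Oct 1, 2089 → Nov 1, 2089: 31 days (October has 31).
Nov 1, 2089 → Nov 18, 2089: 17 days.
Total: 140 days.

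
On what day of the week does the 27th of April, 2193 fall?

Saturday

Doomsday rule: the anchor day for the 2100s is Sunday. For year 93: 93÷12 = 7 r 9, and 9÷4 = 2, so 7+9+2 = 18.
Sunday + 18 ≡ Thursday — that's 2193's doomsday.
In April the doomsday date is Apr 4.
Apr 27 is 23 days after Apr 4; 23 mod 7 = 2, so Thursday + 2 = Saturday.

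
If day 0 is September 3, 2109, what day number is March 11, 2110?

Sep 3, 2109 → Oct 3, 2109: 30 days (September has 30).
Oct 3, 2109 → Nov 3, 2109: 31 days (October has 31).
Nov 3, 2109 → Dec 3, 2109: 30 days (November has 30).
Dec 3, 2109 → Jan 3, 2110: 31 days (December has 31).
Jan 3, 2110 → Feb 3, 2110: 31 days (January has 31).
Feb 3, 2110 → Mar 3, 2110: 28 days (February has 28).
Mar 3, 2110 → Mar 11, 2110: 8 days.
Total: 189 days.

189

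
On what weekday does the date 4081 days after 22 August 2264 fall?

Aug 22, 2264 is a Monday.
4081 mod 7 = 0, so 4081 days after a Monday is Monday + 0 = Monday.

Monday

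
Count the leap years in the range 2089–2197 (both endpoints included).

Multiples of 4 in [2089,2197]: 27.
Of those, multiples of 100: 1 (not leap unless ÷400).
Multiples of 400: 0.
Leap years = 27 − 1 + 0 = 26.

26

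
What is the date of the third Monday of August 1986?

August 18, 1986

August 1, 1986 is a Friday.
The first Monday is therefore August 4 (3 days later).
The third Monday is 4 + 2×7 = August 18.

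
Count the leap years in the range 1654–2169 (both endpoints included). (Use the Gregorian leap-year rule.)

Multiples of 4 in [1654,2169]: 129.
Of those, multiples of 100: 5 (not leap unless ÷400).
Multiples of 400: 1.
Leap years = 129 − 5 + 1 = 125.

125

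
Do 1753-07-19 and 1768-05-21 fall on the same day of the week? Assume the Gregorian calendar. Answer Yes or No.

From Jul 19, 1753 to May 21, 1768 is 5420 days.
5420 mod 7 = 2, so they are different weekdays.
(Jul 19, 1753 is a Thursday; May 21, 1768 is a Saturday.)

No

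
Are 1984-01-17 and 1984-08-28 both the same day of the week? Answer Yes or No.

From Jan 17, 1984 to Aug 28, 1984 is 224 days.
224 mod 7 = 0, so they are the same weekday.
(Jan 17, 1984 is a Tuesday; Aug 28, 1984 is a Tuesday.)

Yes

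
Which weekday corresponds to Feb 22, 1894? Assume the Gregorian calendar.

Thursday

Doomsday rule: the anchor day for the 1800s is Friday. For year 94: 94÷12 = 7 r 10, and 10÷4 = 2, so 7+10+2 = 19.
Friday + 19 ≡ Wednesday — that's 1894's doomsday.
In February the doomsday date is Feb 28 (1894 is not a leap year).
Feb 22 is 6 days before Feb 28; 6 mod 7 = 6, so Wednesday − 6 = Thursday.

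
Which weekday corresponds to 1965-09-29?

Wednesday

Doomsday rule: the anchor day for the 1900s is Wednesday. For year 65: 65÷12 = 5 r 5, and 5÷4 = 1, so 5+5+1 = 11.
Wednesday + 11 ≡ Sunday — that's 1965's doomsday.
In September the doomsday date is Sep 5.
Sep 29 is 24 days after Sep 5; 24 mod 7 = 3, so Sunday + 3 = Wednesday.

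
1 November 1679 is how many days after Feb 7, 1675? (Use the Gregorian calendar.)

1728

Feb 7, 1675 → Feb 7, 1676: 365 days.
Feb 7, 1676 → Feb 7, 1677: 366 days (Feb 29, 1676 is in that span).
Feb 7, 1677 → Feb 7, 1678: 365 days.
Feb 7, 1678 → Feb 7, 1679: 365 days.
Feb 7, 1679 → Mar 7, 1679: 28 days (February has 28).
Mar 7, 1679 → Apr 7, 1679: 31 days (March has 31).
Apr 7, 1679 → May 7, 1679: 30 days (April has 30).
May 7, 1679 → Jun 7, 1679: 31 days (May has 31).
Jun 7, 1679 → Jul 7, 1679: 30 days (June has 30).
Jul 7, 1679 → Aug 7, 1679: 31 days (July has 31).
Aug 7, 1679 → Sep 7, 1679: 31 days (August has 31).
Sep 7, 1679 → Oct 7, 1679: 30 days (September has 30).
Oct 7, 1679 → Nov 1, 1679: 25 days.
Total: 1728 days.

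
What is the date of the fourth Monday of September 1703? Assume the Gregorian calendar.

September 1, 1703 is a Saturday.
The first Monday is therefore September 3 (2 days later).
The fourth Monday is 3 + 3×7 = September 24.

September 24, 1703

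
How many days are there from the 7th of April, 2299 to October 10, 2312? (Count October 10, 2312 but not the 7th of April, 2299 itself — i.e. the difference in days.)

Apr 7, 2299 → Apr 7, 2300: 365 days.
Apr 7, 2300 → Apr 7, 2301: 365 days.
Apr 7, 2301 → Apr 7, 2302: 365 days.
Apr 7, 2302 → Apr 7, 2303: 365 days.
Apr 7, 2303 → Apr 7, 2304: 366 days (Feb 29, 2304 is in that span).
Apr 7, 2304 → Apr 7, 2305: 365 days.
Apr 7, 2305 → Apr 7, 2306: 365 days.
Apr 7, 2306 → Apr 7, 2307: 365 days.
Apr 7, 2307 → Apr 7, 2308: 366 days (Feb 29, 2308 is in that span).
Apr 7, 2308 → Apr 7, 2309: 365 days.
Apr 7, 2309 → Apr 7, 2310: 365 days.
Apr 7, 2310 → Apr 7, 2311: 365 days.
Apr 7, 2311 → Apr 7, 2312: 366 days (Feb 29, 2312 is in that span).
Apr 7, 2312 → May 7, 2312: 30 days (April has 30).
May 7, 2312 → Jun 7, 2312: 31 days (May has 31).
Jun 7, 2312 → Jul 7, 2312: 30 days (June has 30).
Jul 7, 2312 → Aug 7, 2312: 31 days (July has 31).
Aug 7, 2312 → Sep 7, 2312: 31 days (August has 31).
Sep 7, 2312 → Oct 7, 2312: 30 days (September has 30).
Oct 7, 2312 → Oct 10, 2312: 3 days.
Total: 4934 days.

4934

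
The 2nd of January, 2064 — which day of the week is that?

Wednesday

January 1, 2064 is a Tuesday.
Jan 1, 2064 → Jan 2, 2064: 1 days.
Total: 1 days.
1 mod 7 = 1, so Tuesday + 1 = Wednesday.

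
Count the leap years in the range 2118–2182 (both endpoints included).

16

Multiples of 4 in [2118,2182]: 16.
Of those, multiples of 100: 0 (not leap unless ÷400).
Multiples of 400: 0.
Leap years = 16 − 0 + 0 = 16.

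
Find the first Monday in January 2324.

January 1, 2324 is a Tuesday.
The first Monday is therefore January 7 (6 days later).

January 7, 2324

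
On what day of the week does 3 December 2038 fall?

January 1, 2038 is a Friday.
Jan 1, 2038 → Feb 1, 2038: 31 days (January has 31).
Feb 1, 2038 → Mar 1, 2038: 28 days (February has 28).
Mar 1, 2038 → Apr 1, 2038: 31 days (March has 31).
Apr 1, 2038 → May 1, 2038: 30 days (April has 30).
May 1, 2038 → Jun 1, 2038: 31 days (May has 31).
Jun 1, 2038 → Jul 1, 2038: 30 days (June has 30).
Jul 1, 2038 → Aug 1, 2038: 31 days (July has 31).
Aug 1, 2038 → Sep 1, 2038: 31 days (August has 31).
Sep 1, 2038 → Oct 1, 2038: 30 days (September has 30).
Oct 1, 2038 → Nov 1, 2038: 31 days (October has 31).
Nov 1, 2038 → Dec 1, 2038: 30 days (November has 30).
Dec 1, 2038 → Dec 3, 2038: 2 days.
Total: 336 days.
336 mod 7 = 0, so Friday + 0 = Friday.

Friday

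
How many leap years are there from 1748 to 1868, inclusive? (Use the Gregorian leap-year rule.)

30

Multiples of 4 in [1748,1868]: 31.
Of those, multiples of 100: 1 (not leap unless ÷400).
Multiples of 400: 0.
Leap years = 31 − 1 + 0 = 30.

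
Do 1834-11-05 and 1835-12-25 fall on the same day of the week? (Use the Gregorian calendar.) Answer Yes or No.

No

From Nov 5, 1834 to Dec 25, 1835 is 415 days.
415 mod 7 = 2, so they are different weekdays.
(Nov 5, 1834 is a Wednesday; Dec 25, 1835 is a Friday.)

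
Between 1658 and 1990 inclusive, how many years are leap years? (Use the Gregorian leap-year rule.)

Multiples of 4 in [1658,1990]: 83.
Of those, multiples of 100: 3 (not leap unless ÷400).
Multiples of 400: 0.
Leap years = 83 − 3 + 0 = 80.

80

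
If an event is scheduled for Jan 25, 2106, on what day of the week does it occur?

Monday

Doomsday rule: the anchor day for the 2100s is Sunday. For year 06: 6÷12 = 0 r 6, and 6÷4 = 1, so 0+6+1 = 7.
Sunday + 7 ≡ Sunday — that's 2106's doomsday.
In January the doomsday date is Jan 3 (2106 is not a leap year).
Jan 25 is 22 days after Jan 3; 22 mod 7 = 1, so Sunday + 1 = Monday.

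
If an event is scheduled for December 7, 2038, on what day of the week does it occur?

January 1, 2038 is a Friday.
Jan 1, 2038 → Feb 1, 2038: 31 days (January has 31).
Feb 1, 2038 → Mar 1, 2038: 28 days (February has 28).
Mar 1, 2038 → Apr 1, 2038: 31 days (March has 31).
Apr 1, 2038 → May 1, 2038: 30 days (April has 30).
May 1, 2038 → Jun 1, 2038: 31 days (May has 31).
Jun 1, 2038 → Jul 1, 2038: 30 days (June has 30).
Jul 1, 2038 → Aug 1, 2038: 31 days (July has 31).
Aug 1, 2038 → Sep 1, 2038: 31 days (August has 31).
Sep 1, 2038 → Oct 1, 2038: 30 days (September has 30).
Oct 1, 2038 → Nov 1, 2038: 31 days (October has 31).
Nov 1, 2038 → Dec 1, 2038: 30 days (November has 30).
Dec 1, 2038 → Dec 7, 2038: 6 days.
Total: 340 days.
340 mod 7 = 4, so Friday + 4 = Tuesday.

Tuesday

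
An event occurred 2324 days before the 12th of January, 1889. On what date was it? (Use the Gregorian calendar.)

September 2, 1882

−366 (one year; includes Feb 29, 1888) → Jan 12, 1888 (1958 left).
−365 (one year) → Jan 12, 1887 (1593 left).
−365 (one year) → Jan 12, 1886 (1228 left).
−365 (one year) → Jan 12, 1885 (863 left).
−366 (one year; includes Feb 29, 1884) → Jan 12, 1884 (497 left).
−365 (one year) → Jan 12, 1883 (132 left).
−12 → Dec 31, 1882 (end of Dec, 31 days; 120 left).
−31 → Nov 30, 1882 (end of Nov, 30 days; 89 left).
−30 → Oct 31, 1882 (end of Oct, 31 days; 59 left).
−31 → Sep 30, 1882 (end of Sep, 30 days; 28 left).
−28 → Sep 2, 1882.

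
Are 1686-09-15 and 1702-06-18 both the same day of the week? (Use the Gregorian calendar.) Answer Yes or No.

Yes

From Sep 15, 1686 to Jun 18, 1702 is 5754 days.
5754 mod 7 = 0, so they are the same weekday.
(Sep 15, 1686 is a Sunday; Jun 18, 1702 is a Sunday.)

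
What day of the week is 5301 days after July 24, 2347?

Saturday

First find the weekday of Jul 24, 2347. Doomsday rule: the anchor day for the 2300s is Wednesday. For year 47: 47÷12 = 3 r 11, and 11÷4 = 2, so 3+11+2 = 16.
Wednesday + 16 ≡ Friday — that's 2347's doomsday.
In July the doomsday date is Jul 11.
Jul 24 is 13 days after Jul 11; 13 mod 7 = 6, so Friday + 6 = Thursday.
5301 mod 7 = 2, so 5301 days after a Thursday is Thursday + 2 = Saturday.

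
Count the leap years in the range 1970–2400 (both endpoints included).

105

Multiples of 4 in [1970,2400]: 108.
Of those, multiples of 100: 5 (not leap unless ÷400).
Multiples of 400: 2.
Leap years = 108 − 5 + 2 = 105.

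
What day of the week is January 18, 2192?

Wednesday

Doomsday rule: the anchor day for the 2100s is Sunday. For year 92: 92÷12 = 7 r 8, and 8÷4 = 2, so 7+8+2 = 17.
Sunday + 17 ≡ Wednesday — that's 2192's doomsday.
In January the doomsday date is Jan 4 (2192 is a leap year (divisible by 4)).
Jan 18 is 14 days after Jan 4; 14 mod 7 = 0, so Wednesday + 0 = Wednesday.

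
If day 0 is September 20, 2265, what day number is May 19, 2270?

Sep 20, 2265 → Sep 20, 2266: 365 days.
Sep 20, 2266 → Sep 20, 2267: 365 days.
Sep 20, 2267 → Sep 20, 2268: 366 days (Feb 29, 2268 is in that span).
Sep 20, 2268 → Sep 20, 2269: 365 days.
Sep 20, 2269 → Oct 20, 2269: 30 days (September has 30).
Oct 20, 2269 → Nov 20, 2269: 31 days (October has 31).
Nov 20, 2269 → Dec 20, 2269: 30 days (November has 30).
Dec 20, 2269 → Jan 20, 2270: 31 days (December has 31).
Jan 20, 2270 → Feb 20, 2270: 31 days (January has 31).
Feb 20, 2270 → Mar 20, 2270: 28 days (February has 28).
Mar 20, 2270 → Apr 20, 2270: 31 days (March has 31).
Apr 20, 2270 → May 19, 2270: 29 days.
Total: 1702 days.

1702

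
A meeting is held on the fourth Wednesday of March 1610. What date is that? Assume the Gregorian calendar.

March 1, 1610 is a Monday.
The first Wednesday is therefore March 3 (2 days later).
The fourth Wednesday is 3 + 3×7 = March 24.

March 24, 1610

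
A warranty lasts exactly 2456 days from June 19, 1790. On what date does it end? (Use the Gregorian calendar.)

March 10, 1797

+365 (one year) → Jun 19, 1791 (2091 left).
+366 (one year; includes Feb 29, 1792) → Jun 19, 1792 (1725 left).
+365 (one year) → Jun 19, 1793 (1360 left).
+365 (one year) → Jun 19, 1794 (995 left).
+365 (one year) → Jun 19, 1795 (630 left).
+366 (one year; includes Feb 29, 1796) → Jun 19, 1796 (264 left).
Jun has 30 days: +12 → Jul 1, 1796 (252 left).
Jul has 31 days: +31 → Aug 1, 1796 (221 left).
Aug has 31 days: +31 → Sep 1, 1796 (190 left).
Sep has 30 days: +30 → Oct 1, 1796 (160 left).
Oct has 31 days: +31 → Nov 1, 1796 (129 left).
Nov has 30 days: +30 → Dec 1, 1796 (99 left).
Dec has 31 days: +31 → Jan 1, 1797 (68 left).
Jan has 31 days: +31 → Feb 1, 1797 (37 left).
Feb has 28 days: +28 → Mar 1, 1797 (9 left).
+9 → Mar 10, 1797.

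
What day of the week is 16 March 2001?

Friday

Doomsday rule: the anchor day for the 2000s is Tuesday. For year 01: 1÷12 = 0 r 1, and 1÷4 = 0, so 0+1+0 = 1.
Tuesday + 1 ≡ Wednesday — that's 2001's doomsday.
In March the doomsday date is Mar 14.
Mar 16 is 2 days after Mar 14; 2 mod 7 = 2, so Wednesday + 2 = Friday.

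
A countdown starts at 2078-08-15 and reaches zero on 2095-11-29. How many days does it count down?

6315

Aug 15, 2078 → Aug 15, 2079: 365 days.
Aug 15, 2079 → Aug 15, 2080: 366 days (Feb 29, 2080 is in that span).
Aug 15, 2080 → Aug 15, 2081: 365 days.
Aug 15, 2081 → Aug 15, 2082: 365 days.
Aug 15, 2082 → Aug 15, 2083: 365 days.
Aug 15, 2083 → Aug 15, 2084: 366 days (Feb 29, 2084 is in that span).
Aug 15, 2084 → Aug 15, 2085: 365 days.
Aug 15, 2085 → Aug 15, 2086: 365 days.
Aug 15, 2086 → Aug 15, 2087: 365 days.
Aug 15, 2087 → Aug 15, 2088: 366 days (Feb 29, 2088 is in that span).
Aug 15, 2088 → Aug 15, 2089: 365 days.
Aug 15, 2089 → Aug 15, 2090: 365 days.
Aug 15, 2090 → Aug 15, 2091: 365 days.
Aug 15, 2091 → Aug 15, 2092: 366 days (Feb 29, 2092 is in that span).
Aug 15, 2092 → Aug 15, 2093: 365 days.
Aug 15, 2093 → Aug 15, 2094: 365 days.
Aug 15, 2094 → Aug 15, 2095: 365 days.
Aug 15, 2095 → Sep 15, 2095: 31 days (August has 31).
Sep 15, 2095 → Oct 15, 2095: 30 days (September has 30).
Oct 15, 2095 → Nov 15, 2095: 31 days (October has 31).
Nov 15, 2095 → Nov 29, 2095: 14 days.
Total: 6315 days.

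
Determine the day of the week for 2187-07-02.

Doomsday rule: the anchor day for the 2100s is Sunday. For year 87: 87÷12 = 7 r 3, and 3÷4 = 0, so 7+3+0 = 10.
Sunday + 10 ≡ Wednesday — that's 2187's doomsday.
In July the doomsday date is Jul 11.
Jul 2 is 9 days before Jul 11; 9 mod 7 = 2, so Wednesday − 2 = Monday.

Monday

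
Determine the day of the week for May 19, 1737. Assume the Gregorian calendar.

Sunday

Doomsday rule: the anchor day for the 1700s is Sunday. For year 37: 37÷12 = 3 r 1, and 1÷4 = 0, so 3+1+0 = 4.
Sunday + 4 ≡ Thursday — that's 1737's doomsday.
In May the doomsday date is May 9.
May 19 is 10 days after May 9; 10 mod 7 = 3, so Thursday + 3 = Sunday.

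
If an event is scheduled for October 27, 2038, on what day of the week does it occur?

Doomsday rule: the anchor day for the 2000s is Tuesday. For year 38: 38÷12 = 3 r 2, and 2÷4 = 0, so 3+2+0 = 5.
Tuesday + 5 ≡ Sunday — that's 2038's doomsday.
In October the doomsday date is Oct 10.
Oct 27 is 17 days after Oct 10; 17 mod 7 = 3, so Sunday + 3 = Wednesday.

Wednesday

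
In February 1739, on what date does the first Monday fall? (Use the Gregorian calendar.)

February 1, 1739 is a Sunday.
The first Monday is therefore February 2 (1 days later).

February 2, 1739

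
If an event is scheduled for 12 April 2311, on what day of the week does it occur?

Wednesday

Doomsday rule: the anchor day for the 2300s is Wednesday. For year 11: 11÷12 = 0 r 11, and 11÷4 = 2, so 0+11+2 = 13.
Wednesday + 13 ≡ Tuesday — that's 2311's doomsday.
In April the doomsday date is Apr 4.
Apr 12 is 8 days after Apr 4; 8 mod 7 = 1, so Tuesday + 1 = Wednesday.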